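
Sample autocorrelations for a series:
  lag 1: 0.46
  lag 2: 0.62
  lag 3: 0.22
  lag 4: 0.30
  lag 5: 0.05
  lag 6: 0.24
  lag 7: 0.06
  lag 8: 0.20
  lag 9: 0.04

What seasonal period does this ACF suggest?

The largest autocorrelation is r_2 = 0.62; the remaining lags stay at or below 0.46.
The dominant spike at lag 2 indicates a seasonal period of 2.

2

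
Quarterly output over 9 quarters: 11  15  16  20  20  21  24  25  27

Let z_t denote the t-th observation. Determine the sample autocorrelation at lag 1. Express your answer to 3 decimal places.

Mean z̄ = (11 + 15 + 16 + 20 + 20 + 21 + 24 + 25 + 27)/9 = 19.8889
Numerator Σ_{t=1}^{8}(z_t−z̄)(z_{t+1}−z̄) = 124.0988
Denominator Σ(z_t−z̄)² = 212.8889
r_1 = 124.0988 / 212.8889 = 0.583

0.583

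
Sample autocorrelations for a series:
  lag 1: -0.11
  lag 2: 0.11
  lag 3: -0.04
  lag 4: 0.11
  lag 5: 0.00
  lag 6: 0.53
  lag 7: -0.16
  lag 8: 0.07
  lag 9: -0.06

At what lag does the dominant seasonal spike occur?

The largest autocorrelation is r_6 = 0.53; the remaining lags stay at or below 0.11.
The dominant spike at lag 6 indicates a seasonal period of 6.

6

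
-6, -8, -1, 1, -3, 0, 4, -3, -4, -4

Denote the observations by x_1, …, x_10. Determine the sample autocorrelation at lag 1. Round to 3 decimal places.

Mean x̄ = (-6 − 8 − 1 + 1 − 3 + 0 + 4 − 3 − 4 − 4)/10 = -2.4000
Numerator Σ_{t=1}^{9}(x_t−x̄)(x_{t+1}−x̄) = 28.6400
Denominator Σ(x_t−x̄)² = 110.4000
r_1 = 28.6400 / 110.4000 = 0.259

0.259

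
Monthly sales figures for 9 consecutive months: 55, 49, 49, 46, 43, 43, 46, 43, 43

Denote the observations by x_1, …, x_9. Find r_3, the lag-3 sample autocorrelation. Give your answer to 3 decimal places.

Mean x̄ = (55 + 49 + 49 + 46 + 43 + 43 + 46 + 43 + 43)/9 = 46.3333
Σ(x_t−x̄)(x_{t+3}−x̄) = (-2.8889) + (-8.8889) + (-8.8889) + (0.1111) + (11.1111) + (11.1111) = 1.6667
Denominator Σ(x_t−x̄)² = 134.0000
r_3 = 1.6667 / 134.0000 = 0.012

0.012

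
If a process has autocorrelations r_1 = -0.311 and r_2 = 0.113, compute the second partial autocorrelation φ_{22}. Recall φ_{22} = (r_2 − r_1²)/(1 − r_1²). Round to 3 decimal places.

φ_{22} = (r_2 − r_1²) / (1 − r_1²)
r_1² = (-0.311)² = 0.096721
Numerator = 0.113 − 0.0967 = 0.0163; denominator = 1 − 0.0967 = 0.9033
φ_{22} = 0.0163 / 0.9033 = 0.018

0.018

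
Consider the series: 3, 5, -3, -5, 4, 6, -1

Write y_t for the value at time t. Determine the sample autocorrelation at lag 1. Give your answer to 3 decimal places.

0.021

Mean ȳ = (3 + 5 − 3 − 5 + 4 + 6 − 1)/7 = 1.2857
Deviations from mean: 1.7143, 3.7143, -4.2857, -6.2857, 2.7143, 4.7143, -2.2857
Numerator Σ_{t=1}^{6}(y_t−ȳ)(y_{t+1}−ȳ) = 2.3469
Denominator Σ(y_t−ȳ)² = 109.4286
r_1 = 2.3469 / 109.4286 = 0.021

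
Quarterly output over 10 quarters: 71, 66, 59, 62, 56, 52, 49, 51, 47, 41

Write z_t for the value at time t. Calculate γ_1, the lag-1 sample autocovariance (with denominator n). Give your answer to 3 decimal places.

Mean z̄ = (71 + 66 + 59 + 62 + 56 + 52 + 49 + 51 + 47 + 41)/10 = 55.4000
Σ_{t=1}^{9}(z_t−z̄)(z_{t+1}−z̄) = 437.0400
γ_1 = 437.0400 / 10 = 43.704

43.704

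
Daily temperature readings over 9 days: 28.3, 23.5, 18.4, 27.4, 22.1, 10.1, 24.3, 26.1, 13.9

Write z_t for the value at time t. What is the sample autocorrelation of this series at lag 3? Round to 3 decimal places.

0.587

Mean z̄ = (28.3 + 23.5 + 18.4 + 27.4 + 22.1 + 10.1 + 24.3 + 26.1 + 13.9)/9 = 21.5667
Σ(z_t−z̄)(z_{t+3}−z̄) = (39.2778) + (1.0311) + (36.3111) + (15.9444) + (2.4178) + (87.9111) = 182.8933
Denominator Σ(z_t−z̄)² = 311.7000
r_3 = 182.8933 / 311.7000 = 0.587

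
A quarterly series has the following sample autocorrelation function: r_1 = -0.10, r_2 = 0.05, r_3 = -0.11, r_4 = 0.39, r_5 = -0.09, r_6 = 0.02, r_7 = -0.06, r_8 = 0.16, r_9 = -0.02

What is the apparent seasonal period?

4

The largest autocorrelation is r_4 = 0.39, with a weaker echo at lag 8 (0.16); the remaining lags stay at or below 0.05.
The dominant spike at lag 4 indicates a seasonal period of 4.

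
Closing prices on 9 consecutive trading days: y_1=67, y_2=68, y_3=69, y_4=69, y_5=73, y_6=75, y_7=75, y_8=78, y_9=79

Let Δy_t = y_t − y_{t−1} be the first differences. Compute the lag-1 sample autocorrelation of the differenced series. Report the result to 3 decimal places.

First differences Δy: 1, 1, 0, 4, 2, 0, 3, 1
Mean of differences = 1.5000
Numerator Σ(Δy_t−Δȳ)(Δy_{t+1}−Δȳ) = -5.2500
Denominator Σ(Δy_t−Δȳ)² = 14.0000
r_1(Δy) = -5.2500 / 14.0000 = -0.375

-0.375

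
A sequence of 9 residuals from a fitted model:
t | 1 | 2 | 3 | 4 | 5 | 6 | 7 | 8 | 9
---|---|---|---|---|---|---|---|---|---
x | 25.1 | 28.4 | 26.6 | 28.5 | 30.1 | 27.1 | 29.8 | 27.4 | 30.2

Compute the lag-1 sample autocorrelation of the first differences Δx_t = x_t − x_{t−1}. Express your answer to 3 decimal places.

-0.686

First differences Δx: 3.3, -1.8, 1.9, 1.6, -3.0, 2.7, -2.4, 2.8
Mean of differences = 0.6375
Numerator Σ(Δx_t−Δx̄)(Δx_{t+1}−Δx̄) = -32.1889
Denominator Σ(Δx_t−Δx̄)² = 46.9388
r_1(Δx) = -32.1889 / 46.9388 = -0.686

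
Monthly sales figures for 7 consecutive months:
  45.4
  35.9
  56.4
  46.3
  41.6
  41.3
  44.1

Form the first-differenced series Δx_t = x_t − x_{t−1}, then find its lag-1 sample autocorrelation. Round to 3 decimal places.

-0.549

First differences Δx: -9.5, 20.5, -10.1, -4.7, -0.3, 2.8
Mean of differences = -0.2167
Numerator Σ(Δx_t−Δx̄)(Δx_{t+1}−Δx̄) = -352.6369
Denominator Σ(Δx_t−Δx̄)² = 642.2483
r_1(Δx) = -352.6369 / 642.2483 = -0.549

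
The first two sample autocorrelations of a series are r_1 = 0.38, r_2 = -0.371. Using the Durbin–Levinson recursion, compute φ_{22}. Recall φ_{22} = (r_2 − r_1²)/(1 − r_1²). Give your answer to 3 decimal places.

-0.602

φ_{22} = (r_2 − r_1²) / (1 − r_1²)
r_1² = (0.38)² = 0.1444
Numerator = -0.371 − 0.1444 = -0.5154; denominator = 1 − 0.1444 = 0.8556
φ_{22} = -0.5154 / 0.8556 = -0.602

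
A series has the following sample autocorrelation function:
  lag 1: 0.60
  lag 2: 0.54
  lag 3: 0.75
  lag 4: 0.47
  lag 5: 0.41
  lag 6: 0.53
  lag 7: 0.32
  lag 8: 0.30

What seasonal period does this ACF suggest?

3

The largest autocorrelation is r_3 = 0.75; the remaining lags stay at or below 0.60. The elevated value at lag 1 (0.60), dropping to 0.54 at lag 2, reflects decaying short-term dependence rather than seasonality.
The dominant spike at lag 3 indicates a seasonal period of 3.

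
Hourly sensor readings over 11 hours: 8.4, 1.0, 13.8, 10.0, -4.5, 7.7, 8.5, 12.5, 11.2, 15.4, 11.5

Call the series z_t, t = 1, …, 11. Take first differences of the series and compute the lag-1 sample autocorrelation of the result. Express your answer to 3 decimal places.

First differences Δz: -7.4, 12.8, -3.8, -14.5, 12.2, 0.8, 4.0, -1.3, 4.2, -3.9
Mean of differences = 0.3100
Numerator Σ(Δz_t−Δz̄)(Δz_{t+1}−Δz̄) = -283.8001
Denominator Σ(Δz_t−Δz̄)² = 642.3490
r_1(Δz) = -283.8001 / 642.3490 = -0.442

-0.442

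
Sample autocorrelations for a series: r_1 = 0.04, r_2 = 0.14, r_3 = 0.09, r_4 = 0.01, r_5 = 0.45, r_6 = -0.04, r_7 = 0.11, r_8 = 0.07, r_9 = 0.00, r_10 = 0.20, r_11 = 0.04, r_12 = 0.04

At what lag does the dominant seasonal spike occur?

The largest autocorrelation is r_5 = 0.45, with a weaker echo at lag 10 (0.20); the remaining lags stay at or below 0.14.
The dominant spike at lag 5 indicates a seasonal period of 5.

5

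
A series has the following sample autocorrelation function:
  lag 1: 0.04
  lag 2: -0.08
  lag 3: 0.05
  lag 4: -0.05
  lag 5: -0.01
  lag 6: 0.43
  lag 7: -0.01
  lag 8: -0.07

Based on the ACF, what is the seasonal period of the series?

The largest autocorrelation is r_6 = 0.43; the remaining lags stay at or below 0.05.
The dominant spike at lag 6 indicates a seasonal period of 6.

6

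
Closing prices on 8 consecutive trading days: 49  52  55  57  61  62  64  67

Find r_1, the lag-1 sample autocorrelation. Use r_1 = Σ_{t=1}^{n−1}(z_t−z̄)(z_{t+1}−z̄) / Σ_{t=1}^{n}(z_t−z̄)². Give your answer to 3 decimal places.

0.600

Mean z̄ = (49 + 52 + 55 + 57 + 61 + 62 + 64 + 67)/8 = 58.3750
Σ(z_t−z̄)(z_{t+1}−z̄) = (59.7656) + (21.5156) + (4.6406) + (-3.6094) + (9.5156) + (20.3906) + (48.5156) = 160.7344
Denominator Σ(z_t−z̄)² = 267.8750
r_1 = 160.7344 / 267.8750 = 0.600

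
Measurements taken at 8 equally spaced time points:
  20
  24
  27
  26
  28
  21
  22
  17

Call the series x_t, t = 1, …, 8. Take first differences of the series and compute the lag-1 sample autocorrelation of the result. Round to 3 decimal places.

-0.193

First differences Δx: 4, 3, -1, 2, -7, 1, -5
Mean of differences = -0.4286
Numerator Σ(Δx_t−Δx̄)(Δx_{t+1}−Δx̄) = -20.0408
Denominator Σ(Δx_t−Δx̄)² = 103.7143
r_1(Δx) = -20.0408 / 103.7143 = -0.193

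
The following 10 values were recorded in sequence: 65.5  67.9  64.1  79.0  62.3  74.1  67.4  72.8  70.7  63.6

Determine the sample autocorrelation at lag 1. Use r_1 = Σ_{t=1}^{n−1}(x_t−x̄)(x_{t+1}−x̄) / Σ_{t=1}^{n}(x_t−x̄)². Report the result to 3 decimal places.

-0.609

Mean x̄ = (65.5 + 67.9 + 64.1 + 79.0 + 62.3 + 74.1 + 67.4 + 72.8 + 70.7 + 63.6)/10 = 68.7400
Numerator Σ_{t=1}^{9}(x_t−x̄)(x_{t+1}−x̄) = -156.3196
Denominator Σ(x_t−x̄)² = 256.7440
r_1 = -156.3196 / 256.7440 = -0.609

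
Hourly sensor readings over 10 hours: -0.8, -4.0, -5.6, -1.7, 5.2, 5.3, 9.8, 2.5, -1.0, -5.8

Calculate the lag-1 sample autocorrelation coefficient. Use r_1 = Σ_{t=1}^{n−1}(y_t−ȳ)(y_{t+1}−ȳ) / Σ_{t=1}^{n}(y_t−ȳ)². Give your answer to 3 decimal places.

Mean ȳ = (-0.8 − 4.0 − 5.6 − 1.7 + 5.2 + 5.3 + 9.8 + 2.5 − 1.0 − 5.8)/10 = 0.3900
Numerator Σ_{t=1}^{9}(y_t−ȳ)(y_{t+1}−ȳ) = 129.3329
Denominator Σ(y_t−ȳ)² = 241.4290
r_1 = 129.3329 / 241.4290 = 0.536

0.536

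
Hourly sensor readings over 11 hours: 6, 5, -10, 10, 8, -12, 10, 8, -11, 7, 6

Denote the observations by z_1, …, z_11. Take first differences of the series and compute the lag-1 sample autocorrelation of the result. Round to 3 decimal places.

First differences Δz: -1, -15, 20, -2, -20, 22, -2, -19, 18, -1
Mean of differences = 0.0000
Numerator Σ(Δz_t−Δz̄)(Δz_{t+1}−Δz̄) = -1091.0000
Denominator Σ(Δz_t−Δz̄)² = 2204.0000
r_1(Δz) = -1091.0000 / 2204.0000 = -0.495

-0.495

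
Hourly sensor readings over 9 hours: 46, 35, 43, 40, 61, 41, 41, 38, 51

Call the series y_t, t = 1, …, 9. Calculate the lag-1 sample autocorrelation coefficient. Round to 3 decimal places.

-0.281

Mean ȳ = (46 + 35 + 43 + 40 + 61 + 41 + 41 + 38 + 51)/9 = 44.0000
Numerator Σ_{t=1}^{8}(y_t−ȳ)(y_{t+1}−ȳ) = -139.0000
Denominator Σ(y_t−ȳ)² = 494.0000
r_1 = -139.0000 / 494.0000 = -0.281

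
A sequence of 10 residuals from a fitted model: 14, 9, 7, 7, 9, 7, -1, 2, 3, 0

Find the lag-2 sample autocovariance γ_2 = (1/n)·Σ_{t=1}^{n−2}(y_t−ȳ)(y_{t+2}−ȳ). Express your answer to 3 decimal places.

3.332

Mean ȳ = (14 + 9 + 7 + 7 + 9 + 7 − 1 + 2 + 3 + 0)/10 = 5.7000
Σ_{t=1}^{8}(y_t−ȳ)(y_{t+2}−ȳ) = 33.3200
γ_2 = 33.3200 / 10 = 3.332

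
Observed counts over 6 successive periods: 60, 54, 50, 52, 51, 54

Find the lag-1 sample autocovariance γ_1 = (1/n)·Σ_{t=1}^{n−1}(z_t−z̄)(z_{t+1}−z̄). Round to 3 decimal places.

Mean z̄ = (60 + 54 + 50 + 52 + 51 + 54)/6 = 53.5000
Σ_{t=1}^{5}(z_t−z̄)(z_{t+1}−z̄) = 9.2500
γ_1 = 9.2500 / 6 = 1.542

1.542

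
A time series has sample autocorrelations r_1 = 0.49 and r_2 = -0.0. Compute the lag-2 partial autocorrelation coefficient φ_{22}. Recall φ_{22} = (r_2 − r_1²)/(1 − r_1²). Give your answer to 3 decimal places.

-0.316

φ_{22} = (r_2 − r_1²) / (1 − r_1²)
r_1² = (0.49)² = 0.2401
Numerator = -0.0 − 0.2401 = -0.2401; denominator = 1 − 0.2401 = 0.7599
φ_{22} = -0.2401 / 0.7599 = -0.316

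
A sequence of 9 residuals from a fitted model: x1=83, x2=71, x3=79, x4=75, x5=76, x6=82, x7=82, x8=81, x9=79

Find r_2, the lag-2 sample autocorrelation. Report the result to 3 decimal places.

Mean x̄ = (83 + 71 + 79 + 75 + 76 + 82 + 82 + 81 + 79)/9 = 78.6667
Σ(x_t−x̄)(x_{t+2}−x̄) = (1.4444) + (28.1111) + (-0.8889) + (-12.2222) + (-8.8889) + (7.7778) + (1.1111) = 16.4444
Denominator Σ(x_t−x̄)² = 126.0000
r_2 = 16.4444 / 126.0000 = 0.131

0.131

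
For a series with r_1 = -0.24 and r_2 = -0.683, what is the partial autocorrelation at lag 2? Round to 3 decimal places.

φ_{22} = (r_2 − r_1²) / (1 − r_1²)
r_1² = (-0.24)² = 0.0576
Numerator = -0.683 − 0.0576 = -0.7406; denominator = 1 − 0.0576 = 0.9424
φ_{22} = -0.7406 / 0.9424 = -0.786

-0.786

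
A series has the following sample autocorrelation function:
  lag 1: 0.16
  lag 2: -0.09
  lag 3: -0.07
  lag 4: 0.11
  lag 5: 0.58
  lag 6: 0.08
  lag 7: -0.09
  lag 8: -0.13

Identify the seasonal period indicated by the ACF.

The largest autocorrelation is r_5 = 0.58; the remaining lags stay at or below 0.16.
The dominant spike at lag 5 indicates a seasonal period of 5.

5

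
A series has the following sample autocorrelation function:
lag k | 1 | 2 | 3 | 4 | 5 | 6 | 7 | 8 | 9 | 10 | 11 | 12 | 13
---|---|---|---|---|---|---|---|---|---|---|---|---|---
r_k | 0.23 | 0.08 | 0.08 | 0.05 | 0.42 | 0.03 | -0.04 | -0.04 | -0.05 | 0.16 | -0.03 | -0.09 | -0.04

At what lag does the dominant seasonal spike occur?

5

The largest autocorrelation is r_5 = 0.42; the remaining lags stay at or below 0.23. The elevated value at lag 1 (0.23), dropping to 0.08 at lag 2, reflects decaying short-term dependence rather than seasonality.
The dominant spike at lag 5 indicates a seasonal period of 5.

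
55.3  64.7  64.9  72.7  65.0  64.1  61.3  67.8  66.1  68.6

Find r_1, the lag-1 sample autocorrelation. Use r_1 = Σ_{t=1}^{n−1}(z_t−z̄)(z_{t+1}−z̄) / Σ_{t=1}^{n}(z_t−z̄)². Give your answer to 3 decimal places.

0.010

Mean z̄ = (55.3 + 64.7 + 64.9 + 72.7 + 65.0 + 64.1 + 61.3 + 67.8 + 66.1 + 68.6)/10 = 65.0500
Numerator Σ_{t=1}^{9}(z_t−z̄)(z_{t+1}−z̄) = 1.8475
Denominator Σ(z_t−z̄)² = 189.9650
r_1 = 1.8475 / 189.9650 = 0.010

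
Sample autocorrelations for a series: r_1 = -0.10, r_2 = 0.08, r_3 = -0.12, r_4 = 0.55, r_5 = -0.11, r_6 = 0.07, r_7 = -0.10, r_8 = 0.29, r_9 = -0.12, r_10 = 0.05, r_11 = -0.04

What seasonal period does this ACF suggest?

4

The largest autocorrelation is r_4 = 0.55, with a weaker echo at lag 8 (0.29); the remaining lags stay at or below 0.08.
The dominant spike at lag 4 indicates a seasonal period of 4.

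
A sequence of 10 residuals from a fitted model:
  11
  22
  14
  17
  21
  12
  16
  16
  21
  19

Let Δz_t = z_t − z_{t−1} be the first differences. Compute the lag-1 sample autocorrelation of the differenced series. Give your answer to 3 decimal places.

First differences Δz: 11, -8, 3, 4, -9, 4, 0, 5, -2
Mean of differences = 0.8889
Numerator Σ(Δz_t−Δz̄)(Δz_{t+1}−Δz̄) = -181.9012
Denominator Σ(Δz_t−Δz̄)² = 328.8889
r_1(Δz) = -181.9012 / 328.8889 = -0.553

-0.553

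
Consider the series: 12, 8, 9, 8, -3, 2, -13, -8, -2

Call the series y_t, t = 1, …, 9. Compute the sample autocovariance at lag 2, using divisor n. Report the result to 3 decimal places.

22.388

Mean ȳ = (12 + 8 + 9 + 8 − 3 + 2 − 13 − 8 − 2)/9 = 1.4444
Σ_{t=1}^{7}(y_t−ȳ)(y_{t+2}−ȳ) = 201.4938
γ_2 = 201.4938 / 9 = 22.388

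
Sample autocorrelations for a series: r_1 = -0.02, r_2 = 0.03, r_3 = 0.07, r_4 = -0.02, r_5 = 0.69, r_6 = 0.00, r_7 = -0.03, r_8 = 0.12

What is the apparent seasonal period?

5

The largest autocorrelation is r_5 = 0.69; the remaining lags stay at or below 0.12.
The dominant spike at lag 5 indicates a seasonal period of 5.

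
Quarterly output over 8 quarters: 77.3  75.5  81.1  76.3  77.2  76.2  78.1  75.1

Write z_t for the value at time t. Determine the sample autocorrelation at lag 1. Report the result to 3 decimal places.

-0.518

Mean z̄ = (77.3 + 75.5 + 81.1 + 76.3 + 77.2 + 76.2 + 78.1 + 75.1)/8 = 77.1000
Σ(z_t−z̄)(z_{t+1}−z̄) = (-0.3200) + (-6.4000) + (-3.2000) + (-0.0800) + (-0.0900) + (-0.9000) + (-2.0000) = -12.9900
Denominator Σ(z_t−z̄)² = 25.0600
r_1 = -12.9900 / 25.0600 = -0.518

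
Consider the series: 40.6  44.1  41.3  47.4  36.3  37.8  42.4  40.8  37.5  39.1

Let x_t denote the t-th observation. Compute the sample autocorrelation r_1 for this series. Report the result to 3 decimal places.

Mean x̄ = (40.6 + 44.1 + 41.3 + 47.4 + 36.3 + 37.8 + 42.4 + 40.8 + 37.5 + 39.1)/10 = 40.7300
Numerator Σ_{t=1}^{9}(x_t−x̄)(x_{t+1}−x̄) = -11.0209
Denominator Σ(x_t−x̄)² = 100.2810
r_1 = -11.0209 / 100.2810 = -0.110

-0.110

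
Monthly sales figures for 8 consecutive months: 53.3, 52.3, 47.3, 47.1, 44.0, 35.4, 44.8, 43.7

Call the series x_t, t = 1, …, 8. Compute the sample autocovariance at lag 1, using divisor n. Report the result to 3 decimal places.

Mean x̄ = (53.3 + 52.3 + 47.3 + 47.1 + 44.0 + 35.4 + 44.8 + 43.7)/8 = 45.9875
Σ_{t=1}^{7}(x_t−x̄)(x_{t+1}−x̄) = 90.0261
γ_1 = 90.0261 / 8 = 11.253

11.253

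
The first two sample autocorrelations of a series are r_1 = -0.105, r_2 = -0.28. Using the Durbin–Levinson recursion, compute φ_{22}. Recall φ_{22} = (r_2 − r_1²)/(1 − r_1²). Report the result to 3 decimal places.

φ_{22} = (r_2 − r_1²) / (1 − r_1²)
r_1² = (-0.105)² = 0.011025
Numerator = -0.28 − 0.0110 = -0.2910; denominator = 1 − 0.0110 = 0.9890
φ_{22} = -0.2910 / 0.9890 = -0.294

-0.294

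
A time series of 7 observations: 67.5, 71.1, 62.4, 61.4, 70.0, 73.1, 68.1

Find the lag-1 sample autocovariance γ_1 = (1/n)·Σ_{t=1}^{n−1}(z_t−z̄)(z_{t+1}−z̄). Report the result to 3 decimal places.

Mean z̄ = (67.5 + 71.1 + 62.4 + 61.4 + 70.0 + 73.1 + 68.1)/7 = 67.6571
Deviations: -0.1571, 3.4429, -5.2571, -6.2571, 2.3429, 5.4429, 0.4429
Σ_{t=1}^{6}(z_t−z̄)(z_{t+1}−z̄) = 14.7567
γ_1 = 14.7567 / 7 = 2.108

2.108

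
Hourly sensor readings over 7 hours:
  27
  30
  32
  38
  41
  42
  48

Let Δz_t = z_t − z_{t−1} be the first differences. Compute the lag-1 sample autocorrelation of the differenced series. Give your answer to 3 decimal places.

-0.430

First differences Δz: 3, 2, 6, 3, 1, 6
Mean of differences = 3.5000
Numerator Σ(Δz_t−Δz̄)(Δz_{t+1}−Δz̄) = -9.2500
Denominator Σ(Δz_t−Δz̄)² = 21.5000
r_1(Δz) = -9.2500 / 21.5000 = -0.430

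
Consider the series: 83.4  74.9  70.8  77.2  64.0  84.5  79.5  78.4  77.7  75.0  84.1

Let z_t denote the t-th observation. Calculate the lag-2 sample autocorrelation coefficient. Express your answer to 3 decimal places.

0.068

Mean z̄ = (83.4 + 74.9 + 70.8 + 77.2 + 64.0 + 84.5 + 79.5 + 78.4 + 77.7 + 75.0 + 84.1)/11 = 77.2273
Numerator Σ_{t=1}^{9}(z_t−z̄)(z_{t+2}−z̄) = 25.3849
Denominator Σ(z_t−z̄)² = 371.6418
r_2 = 25.3849 / 371.6418 = 0.068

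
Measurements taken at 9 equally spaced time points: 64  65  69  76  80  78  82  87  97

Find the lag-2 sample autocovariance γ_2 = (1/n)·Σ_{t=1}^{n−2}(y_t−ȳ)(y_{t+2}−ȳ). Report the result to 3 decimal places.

23.931

Mean ȳ = (64 + 65 + 69 + 76 + 80 + 78 + 82 + 87 + 97)/9 = 77.5556
Σ_{t=1}^{7}(y_t−ȳ)(y_{t+2}−ȳ) = 215.3827
γ_2 = 215.3827 / 9 = 23.931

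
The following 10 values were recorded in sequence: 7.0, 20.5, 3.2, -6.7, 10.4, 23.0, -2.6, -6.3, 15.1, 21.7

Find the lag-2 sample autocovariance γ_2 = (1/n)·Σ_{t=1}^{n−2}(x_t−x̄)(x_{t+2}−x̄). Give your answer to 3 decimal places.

Mean x̄ = (7.0 + 20.5 + 3.2 − 6.7 + 10.4 + 23.0 − 2.6 − 6.3 + 15.1 + 21.7)/10 = 8.5300
Σ_{t=1}^{8}(x_t−x̄)(x_{t+2}−x̄) = -908.3318
γ_2 = -908.3318 / 10 = -90.833

-90.833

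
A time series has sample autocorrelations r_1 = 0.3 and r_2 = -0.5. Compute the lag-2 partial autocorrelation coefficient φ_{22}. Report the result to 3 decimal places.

-0.648

φ_{22} = (r_2 − r_1²) / (1 − r_1²)
r_1² = (0.3)² = 0.09
Numerator = -0.5 − 0.0900 = -0.5900; denominator = 1 − 0.0900 = 0.9100
φ_{22} = -0.5900 / 0.9100 = -0.648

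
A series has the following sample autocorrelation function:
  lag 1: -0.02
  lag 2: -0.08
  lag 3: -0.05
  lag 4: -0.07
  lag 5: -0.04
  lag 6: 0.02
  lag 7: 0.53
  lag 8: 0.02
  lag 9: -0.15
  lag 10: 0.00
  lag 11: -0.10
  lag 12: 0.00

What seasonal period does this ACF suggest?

7

The largest autocorrelation is r_7 = 0.53; the remaining lags stay at or below 0.02.
The dominant spike at lag 7 indicates a seasonal period of 7.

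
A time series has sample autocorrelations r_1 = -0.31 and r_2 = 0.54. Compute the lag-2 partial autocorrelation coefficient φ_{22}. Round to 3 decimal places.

φ_{22} = (r_2 − r_1²) / (1 − r_1²)
r_1² = (-0.31)² = 0.0961
Numerator = 0.54 − 0.0961 = 0.4439; denominator = 1 − 0.0961 = 0.9039
φ_{22} = 0.4439 / 0.9039 = 0.491

0.491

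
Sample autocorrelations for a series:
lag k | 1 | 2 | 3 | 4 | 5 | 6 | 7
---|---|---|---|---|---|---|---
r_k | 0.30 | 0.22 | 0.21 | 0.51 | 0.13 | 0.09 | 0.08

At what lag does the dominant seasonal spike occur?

The largest autocorrelation is r_4 = 0.51; the remaining lags stay at or below 0.30. The elevated value at lag 1 (0.30), dropping to 0.22 at lag 2, reflects decaying short-term dependence rather than seasonality.
The dominant spike at lag 4 indicates a seasonal period of 4.

4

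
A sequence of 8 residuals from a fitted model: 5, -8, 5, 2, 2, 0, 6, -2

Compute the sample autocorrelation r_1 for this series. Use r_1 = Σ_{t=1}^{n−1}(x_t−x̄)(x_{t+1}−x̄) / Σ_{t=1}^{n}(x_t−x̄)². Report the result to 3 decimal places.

Mean x̄ = (5 − 8 + 5 + 2 + 2 + 0 + 6 − 2)/8 = 1.2500
Deviations from mean: 3.7500, -9.2500, 3.7500, 0.7500, 0.7500, -1.2500, 4.7500, -3.2500
Σ(x_t−x̄)(x_{t+1}−x̄) = (-34.6875) + (-34.6875) + (2.8125) + (0.5625) + (-0.9375) + (-5.9375) + (-15.4375) = -88.3125
Denominator Σ(x_t−x̄)² = 149.5000
r_1 = -88.3125 / 149.5000 = -0.591

-0.591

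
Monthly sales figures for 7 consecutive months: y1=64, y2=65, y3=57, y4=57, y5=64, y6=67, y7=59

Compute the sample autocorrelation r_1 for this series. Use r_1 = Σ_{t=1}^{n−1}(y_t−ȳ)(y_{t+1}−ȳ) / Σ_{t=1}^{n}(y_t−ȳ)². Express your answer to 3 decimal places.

0.010

Mean ȳ = (64 + 65 + 57 + 57 + 64 + 67 + 59)/7 = 61.8571
Deviations from mean: 2.1429, 3.1429, -4.8571, -4.8571, 2.1429, 5.1429, -2.8571
Σ(y_t−ȳ)(y_{t+1}−ȳ) = (6.7347) + (-15.2653) + (23.5918) + (-10.4082) + (11.0204) + (-14.6939) = 0.9796
Denominator Σ(y_t−ȳ)² = 100.8571
r_1 = 0.9796 / 100.8571 = 0.010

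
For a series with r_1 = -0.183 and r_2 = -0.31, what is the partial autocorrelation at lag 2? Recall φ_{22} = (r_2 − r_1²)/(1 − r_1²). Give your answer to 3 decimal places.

φ_{22} = (r_2 − r_1²) / (1 − r_1²)
r_1² = (-0.183)² = 0.033489
Numerator = -0.31 − 0.0335 = -0.3435; denominator = 1 − 0.0335 = 0.9665
φ_{22} = -0.3435 / 0.9665 = -0.355

-0.355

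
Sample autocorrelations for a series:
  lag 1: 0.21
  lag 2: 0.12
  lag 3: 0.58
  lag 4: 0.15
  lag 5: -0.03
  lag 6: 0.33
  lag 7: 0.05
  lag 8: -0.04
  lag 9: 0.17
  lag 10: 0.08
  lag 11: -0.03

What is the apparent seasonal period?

The largest autocorrelation is r_3 = 0.58, with a weaker echo at lag 6 (0.33); the remaining lags stay at or below 0.21. The elevated value at lag 1 (0.21), dropping to 0.12 at lag 2, reflects decaying short-term dependence rather than seasonality.
The dominant spike at lag 3 indicates a seasonal period of 3.

3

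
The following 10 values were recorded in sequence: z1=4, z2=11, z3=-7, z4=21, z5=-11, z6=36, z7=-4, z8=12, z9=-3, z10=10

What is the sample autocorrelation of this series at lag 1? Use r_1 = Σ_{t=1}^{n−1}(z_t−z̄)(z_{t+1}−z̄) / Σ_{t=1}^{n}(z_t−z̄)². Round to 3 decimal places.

Mean z̄ = (4 + 11 − 7 + 21 − 11 + 36 − 4 + 12 − 3 + 10)/10 = 6.9000
Numerator Σ_{t=1}^{9}(z_t−z̄)(z_{t+1}−z̄) = -1492.1100
Denominator Σ(z_t−z̄)² = 1836.9000
r_1 = -1492.1100 / 1836.9000 = -0.812

-0.812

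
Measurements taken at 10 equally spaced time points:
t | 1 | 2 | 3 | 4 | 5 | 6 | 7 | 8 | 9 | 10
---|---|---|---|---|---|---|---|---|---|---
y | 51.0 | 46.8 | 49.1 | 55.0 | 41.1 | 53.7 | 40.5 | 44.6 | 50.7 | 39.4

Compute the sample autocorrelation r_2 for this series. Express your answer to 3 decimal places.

0.226

Mean ȳ = (51.0 + 46.8 + 49.1 + 55.0 + 41.1 + 53.7 + 40.5 + 44.6 + 50.7 + 39.4)/10 = 47.1900
Numerator Σ_{t=1}^{8}(y_t−ȳ)(y_{t+2}−ȳ) = 64.0178
Denominator Σ(y_t−ȳ)² = 283.2490
r_2 = 64.0178 / 283.2490 = 0.226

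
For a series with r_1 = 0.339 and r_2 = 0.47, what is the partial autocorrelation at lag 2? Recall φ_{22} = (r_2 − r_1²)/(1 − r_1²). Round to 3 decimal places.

φ_{22} = (r_2 − r_1²) / (1 − r_1²)
r_1² = (0.339)² = 0.114921
Numerator = 0.47 − 0.1149 = 0.3551; denominator = 1 − 0.1149 = 0.8851
φ_{22} = 0.3551 / 0.8851 = 0.401

0.401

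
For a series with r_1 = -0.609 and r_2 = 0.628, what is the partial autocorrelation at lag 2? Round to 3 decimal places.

φ_{22} = (r_2 − r_1²) / (1 − r_1²)
r_1² = (-0.609)² = 0.370881
Numerator = 0.628 − 0.3709 = 0.2571; denominator = 1 − 0.3709 = 0.6291
φ_{22} = 0.2571 / 0.6291 = 0.409

0.409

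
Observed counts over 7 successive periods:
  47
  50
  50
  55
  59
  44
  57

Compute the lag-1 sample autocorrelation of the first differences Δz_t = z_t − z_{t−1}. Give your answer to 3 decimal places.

First differences Δz: 3, 0, 5, 4, -15, 13
Mean of differences = 1.6667
Numerator Σ(Δz_t−Δz̄)(Δz_{t+1}−Δz̄) = -227.7778
Denominator Σ(Δz_t−Δz̄)² = 427.3333
r_1(Δz) = -227.7778 / 427.3333 = -0.533

-0.533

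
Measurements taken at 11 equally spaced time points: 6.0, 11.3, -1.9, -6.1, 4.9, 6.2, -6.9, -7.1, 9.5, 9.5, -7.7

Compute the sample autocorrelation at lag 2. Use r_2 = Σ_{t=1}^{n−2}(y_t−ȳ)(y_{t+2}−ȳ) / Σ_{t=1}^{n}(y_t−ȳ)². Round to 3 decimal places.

-0.719

Mean ȳ = (6.0 + 11.3 − 1.9 − 6.1 + 4.9 + 6.2 − 6.9 − 7.1 + 9.5 + 9.5 − 7.7)/11 = 1.6091
Numerator Σ_{t=1}^{9}(y_t−ȳ)(y_{t+2}−ȳ) = -414.3656
Denominator Σ(y_t−ȳ)² = 576.2891
r_2 = -414.3656 / 576.2891 = -0.719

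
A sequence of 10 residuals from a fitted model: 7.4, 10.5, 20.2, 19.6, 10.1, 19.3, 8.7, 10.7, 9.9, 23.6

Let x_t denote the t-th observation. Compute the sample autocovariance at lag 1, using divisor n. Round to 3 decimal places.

-4.282

Mean x̄ = (7.4 + 10.5 + 20.2 + 19.6 + 10.1 + 19.3 + 8.7 + 10.7 + 9.9 + 23.6)/10 = 14.0000
Σ_{t=1}^{9}(x_t−x̄)(x_{t+1}−x̄) = -42.8200
γ_1 = -42.8200 / 10 = -4.282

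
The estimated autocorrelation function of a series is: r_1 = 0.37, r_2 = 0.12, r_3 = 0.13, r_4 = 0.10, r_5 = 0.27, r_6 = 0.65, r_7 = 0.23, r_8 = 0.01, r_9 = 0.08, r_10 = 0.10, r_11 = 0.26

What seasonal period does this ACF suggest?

6

The largest autocorrelation is r_6 = 0.65; the remaining lags stay at or below 0.37. The elevated value at lag 1 (0.37), dropping to 0.12 at lag 2, reflects decaying short-term dependence rather than seasonality.
The dominant spike at lag 6 indicates a seasonal period of 6.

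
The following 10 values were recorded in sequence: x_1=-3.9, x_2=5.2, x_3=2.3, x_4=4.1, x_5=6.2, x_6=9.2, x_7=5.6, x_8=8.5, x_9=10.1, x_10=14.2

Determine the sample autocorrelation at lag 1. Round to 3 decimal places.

Mean x̄ = (-3.9 + 5.2 + 2.3 + 4.1 + 6.2 + 9.2 + 5.6 + 8.5 + 10.1 + 14.2)/10 = 6.1500
Numerator Σ_{t=1}^{9}(x_t−x̄)(x_{t+1}−x̄) = 59.2575
Denominator Σ(x_t−x̄)² = 216.4650
r_1 = 59.2575 / 216.4650 = 0.274

0.274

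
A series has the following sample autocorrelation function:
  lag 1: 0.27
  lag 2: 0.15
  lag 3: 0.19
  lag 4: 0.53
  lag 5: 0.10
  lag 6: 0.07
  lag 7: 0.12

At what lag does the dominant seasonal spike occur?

The largest autocorrelation is r_4 = 0.53; the remaining lags stay at or below 0.27. The elevated value at lag 1 (0.27), dropping to 0.15 at lag 2, reflects decaying short-term dependence rather than seasonality.
The dominant spike at lag 4 indicates a seasonal period of 4.

4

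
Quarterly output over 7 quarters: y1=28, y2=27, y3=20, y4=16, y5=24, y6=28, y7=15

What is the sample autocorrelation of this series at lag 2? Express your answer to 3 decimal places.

Mean ȳ = (28 + 27 + 20 + 16 + 24 + 28 + 15)/7 = 22.5714
Σ(y_t−ȳ)(y_{t+2}−ȳ) = (-13.9592) + (-29.1020) + (-3.6735) + (-35.6735) + (-10.8163) = -93.2245
Denominator Σ(y_t−ȳ)² = 187.7143
r_2 = -93.2245 / 187.7143 = -0.497

-0.497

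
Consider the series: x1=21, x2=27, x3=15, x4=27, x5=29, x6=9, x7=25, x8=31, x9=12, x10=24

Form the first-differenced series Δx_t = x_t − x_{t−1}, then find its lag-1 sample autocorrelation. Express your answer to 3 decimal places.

First differences Δx: 6, -12, 12, 2, -20, 16, 6, -19, 12
Mean of differences = 0.3333
Numerator Σ(Δx_t−Δx̄)(Δx_{t+1}−Δx̄) = -793.1111
Denominator Σ(Δx_t−Δx̄)² = 1524.0000
r_1(Δx) = -793.1111 / 1524.0000 = -0.520

-0.520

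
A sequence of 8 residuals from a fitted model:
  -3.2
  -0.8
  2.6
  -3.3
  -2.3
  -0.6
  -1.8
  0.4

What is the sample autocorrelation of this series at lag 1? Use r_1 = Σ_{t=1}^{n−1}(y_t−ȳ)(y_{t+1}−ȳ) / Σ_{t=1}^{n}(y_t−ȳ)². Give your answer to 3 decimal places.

-0.255

Mean ȳ = (-3.2 − 0.8 + 2.6 − 3.3 − 2.3 − 0.6 − 1.8 + 0.4)/8 = -1.1250
Deviations from mean: -2.0750, 0.3250, 3.7250, -2.1750, -1.1750, 0.5250, -0.6750, 1.5250
Σ(y_t−ȳ)(y_{t+1}−ȳ) = (-0.6744) + (1.2106) + (-8.1019) + (2.5556) + (-0.6169) + (-0.3544) + (-1.0294) = -7.0106
Denominator Σ(y_t−ȳ)² = 27.4550
r_1 = -7.0106 / 27.4550 = -0.255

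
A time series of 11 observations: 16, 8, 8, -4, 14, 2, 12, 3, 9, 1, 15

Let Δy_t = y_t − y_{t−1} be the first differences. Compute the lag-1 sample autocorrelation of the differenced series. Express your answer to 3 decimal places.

-0.743

First differences Δy: -8, 0, -12, 18, -12, 10, -9, 6, -8, 14
Mean of differences = -0.1000
Numerator Σ(Δy_t−Δȳ)(Δy_{t+1}−Δȳ) = -856.7100
Denominator Σ(Δy_t−Δȳ)² = 1152.9000
r_1(Δy) = -856.7100 / 1152.9000 = -0.743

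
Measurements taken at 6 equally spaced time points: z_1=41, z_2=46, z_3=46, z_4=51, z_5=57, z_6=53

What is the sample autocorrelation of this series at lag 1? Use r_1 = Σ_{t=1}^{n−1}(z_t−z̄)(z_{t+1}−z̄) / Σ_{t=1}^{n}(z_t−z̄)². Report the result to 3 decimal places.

Mean z̄ = (41 + 46 + 46 + 51 + 57 + 53)/6 = 49.0000
Deviations from mean: -8.0000, -3.0000, -3.0000, 2.0000, 8.0000, 4.0000
Σ(z_t−z̄)(z_{t+1}−z̄) = (24.0000) + (9.0000) + (-6.0000) + (16.0000) + (32.0000) = 75.0000
Denominator Σ(z_t−z̄)² = 166.0000
r_1 = 75.0000 / 166.0000 = 0.452

0.452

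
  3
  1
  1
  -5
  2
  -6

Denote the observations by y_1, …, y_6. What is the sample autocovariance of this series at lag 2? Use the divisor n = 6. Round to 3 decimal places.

Mean ȳ = (3 + 1 + 1 − 5 + 2 − 6)/6 = -0.6667
Deviations: 3.6667, 1.6667, 1.6667, -4.3333, 2.6667, -5.3333
Σ_{t=1}^{4}(y_t−ȳ)(y_{t+2}−ȳ) = 26.4444
γ_2 = 26.4444 / 6 = 4.407

4.407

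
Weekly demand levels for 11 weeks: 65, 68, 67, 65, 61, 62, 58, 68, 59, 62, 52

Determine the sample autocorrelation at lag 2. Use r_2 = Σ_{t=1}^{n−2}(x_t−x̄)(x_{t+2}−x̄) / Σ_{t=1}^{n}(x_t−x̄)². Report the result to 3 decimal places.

Mean x̄ = (65 + 68 + 67 + 65 + 61 + 62 + 58 + 68 + 59 + 62 + 52)/11 = 62.4545
Numerator Σ_{t=1}^{9}(x_t−x̄)(x_{t+2}−x̄) = 70.8595
Denominator Σ(x_t−x̄)² = 238.7273
r_2 = 70.8595 / 238.7273 = 0.297

0.297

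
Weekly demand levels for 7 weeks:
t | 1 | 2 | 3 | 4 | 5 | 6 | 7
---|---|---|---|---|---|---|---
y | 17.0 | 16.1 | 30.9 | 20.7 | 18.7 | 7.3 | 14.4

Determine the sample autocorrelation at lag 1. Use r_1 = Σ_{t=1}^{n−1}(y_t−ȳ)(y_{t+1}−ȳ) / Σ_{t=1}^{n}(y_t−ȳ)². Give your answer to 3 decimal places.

Mean ȳ = (17.0 + 16.1 + 30.9 + 20.7 + 18.7 + 7.3 + 14.4)/7 = 17.8714
Deviations from mean: -0.8714, -1.7714, 13.0286, 2.8286, 0.8286, -10.5714, -3.4714
Σ(y_t−ȳ)(y_{t+1}−ȳ) = (1.5437) + (-23.0792) + (36.8522) + (2.3437) + (-8.7592) + (36.6980) = 45.5992
Denominator Σ(y_t−ȳ)² = 306.1343
r_1 = 45.5992 / 306.1343 = 0.149

0.149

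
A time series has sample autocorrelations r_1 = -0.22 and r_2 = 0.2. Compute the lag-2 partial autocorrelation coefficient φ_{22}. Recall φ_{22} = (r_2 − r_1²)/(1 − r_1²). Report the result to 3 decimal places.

φ_{22} = (r_2 − r_1²) / (1 − r_1²)
r_1² = (-0.22)² = 0.0484
Numerator = 0.2 − 0.0484 = 0.1516; denominator = 1 − 0.0484 = 0.9516
φ_{22} = 0.1516 / 0.9516 = 0.159

0.159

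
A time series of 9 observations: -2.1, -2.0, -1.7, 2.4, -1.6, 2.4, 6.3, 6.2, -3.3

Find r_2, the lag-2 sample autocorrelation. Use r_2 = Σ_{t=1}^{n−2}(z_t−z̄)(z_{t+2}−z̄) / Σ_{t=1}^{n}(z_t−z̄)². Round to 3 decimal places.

Mean z̄ = (-2.1 − 2.0 − 1.7 + 2.4 − 1.6 + 2.4 + 6.3 + 6.2 − 3.3)/9 = 0.7333
Σ(z_t−z̄)(z_{t+2}−z̄) = (6.8944) + (-4.5556) + (5.6778) + (2.7778) + (-12.9889) + (9.1111) + (-22.4522) = -15.5356
Denominator Σ(z_t−z̄)² = 109.5600
r_2 = -15.5356 / 109.5600 = -0.142

-0.142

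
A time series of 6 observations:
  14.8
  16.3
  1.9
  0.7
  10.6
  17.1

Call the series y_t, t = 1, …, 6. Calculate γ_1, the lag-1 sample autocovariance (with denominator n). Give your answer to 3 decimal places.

9.269

Mean ȳ = (14.8 + 16.3 + 1.9 + 0.7 + 10.6 + 17.1)/6 = 10.2333
Deviations: 4.5667, 6.0667, -8.3333, -9.5333, 0.3667, 6.8667
Σ_{t=1}^{5}(y_t−ȳ)(y_{t+1}−ȳ) = 55.6156
γ_1 = 55.6156 / 6 = 9.269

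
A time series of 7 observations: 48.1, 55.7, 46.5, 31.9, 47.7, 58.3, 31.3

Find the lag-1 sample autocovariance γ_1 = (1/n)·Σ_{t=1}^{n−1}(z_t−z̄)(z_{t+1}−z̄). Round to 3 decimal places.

-23.174

Mean z̄ = (48.1 + 55.7 + 46.5 + 31.9 + 47.7 + 58.3 + 31.3)/7 = 45.6429
Deviations: 2.4571, 10.0571, 0.8571, -13.7429, 2.0571, 12.6571, -14.3429
Σ_{t=1}^{6}(z_t−z̄)(z_{t+1}−z̄) = -162.2204
γ_1 = -162.2204 / 7 = -23.174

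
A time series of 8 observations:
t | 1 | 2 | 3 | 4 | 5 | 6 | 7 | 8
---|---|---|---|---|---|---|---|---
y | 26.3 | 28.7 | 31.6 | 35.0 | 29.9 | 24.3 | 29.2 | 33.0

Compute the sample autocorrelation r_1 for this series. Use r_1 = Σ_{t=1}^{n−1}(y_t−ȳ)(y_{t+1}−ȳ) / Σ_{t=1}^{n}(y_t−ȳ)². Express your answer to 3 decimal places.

Mean ȳ = (26.3 + 28.7 + 31.6 + 35.0 + 29.9 + 24.3 + 29.2 + 33.0)/8 = 29.7500
Deviations from mean: -3.4500, -1.0500, 1.8500, 5.2500, 0.1500, -5.4500, -0.5500, 3.2500
Σ(y_t−ȳ)(y_{t+1}−ȳ) = (3.6225) + (-1.9425) + (9.7125) + (0.7875) + (-0.8175) + (2.9975) + (-1.7875) = 12.5725
Denominator Σ(y_t−ȳ)² = 84.5800
r_1 = 12.5725 / 84.5800 = 0.149

0.149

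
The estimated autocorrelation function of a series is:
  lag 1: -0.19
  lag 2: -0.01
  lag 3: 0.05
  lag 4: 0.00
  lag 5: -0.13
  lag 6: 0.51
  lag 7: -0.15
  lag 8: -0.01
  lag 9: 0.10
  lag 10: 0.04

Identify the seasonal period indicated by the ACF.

6

The largest autocorrelation is r_6 = 0.51; the remaining lags stay at or below 0.10.
The dominant spike at lag 6 indicates a seasonal period of 6.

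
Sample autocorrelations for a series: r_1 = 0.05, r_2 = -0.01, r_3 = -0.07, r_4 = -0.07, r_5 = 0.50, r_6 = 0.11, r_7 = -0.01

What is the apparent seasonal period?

The largest autocorrelation is r_5 = 0.50; the remaining lags stay at or below 0.11.
The dominant spike at lag 5 indicates a seasonal period of 5.

5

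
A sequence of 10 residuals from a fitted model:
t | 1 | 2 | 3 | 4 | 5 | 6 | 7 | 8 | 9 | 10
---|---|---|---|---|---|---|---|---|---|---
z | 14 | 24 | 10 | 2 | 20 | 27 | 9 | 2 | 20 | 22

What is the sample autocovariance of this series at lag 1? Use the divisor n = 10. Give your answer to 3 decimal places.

-1.800

Mean z̄ = (14 + 24 + 10 + 2 + 20 + 27 + 9 + 2 + 20 + 22)/10 = 15.0000
Σ_{t=1}^{9}(z_t−z̄)(z_{t+1}−z̄) = -18.0000
γ_1 = -18.0000 / 10 = -1.800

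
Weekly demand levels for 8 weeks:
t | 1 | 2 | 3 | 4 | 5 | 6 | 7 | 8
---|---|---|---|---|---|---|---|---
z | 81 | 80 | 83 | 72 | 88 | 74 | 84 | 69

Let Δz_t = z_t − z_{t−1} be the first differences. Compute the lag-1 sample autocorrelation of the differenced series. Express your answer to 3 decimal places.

-0.814

First differences Δz: -1, 3, -11, 16, -14, 10, -15
Mean of differences = -1.7143
Numerator Σ(Δz_t−Δz̄)(Δz_{t+1}−Δz̄) = -722.0816
Denominator Σ(Δz_t−Δz̄)² = 887.4286
r_1(Δz) = -722.0816 / 887.4286 = -0.814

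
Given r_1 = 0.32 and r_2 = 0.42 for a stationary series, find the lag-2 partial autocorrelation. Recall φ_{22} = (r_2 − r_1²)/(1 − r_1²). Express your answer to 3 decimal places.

φ_{22} = (r_2 − r_1²) / (1 − r_1²)
r_1² = (0.32)² = 0.1024
Numerator = 0.42 − 0.1024 = 0.3176; denominator = 1 − 0.1024 = 0.8976
φ_{22} = 0.3176 / 0.8976 = 0.354

0.354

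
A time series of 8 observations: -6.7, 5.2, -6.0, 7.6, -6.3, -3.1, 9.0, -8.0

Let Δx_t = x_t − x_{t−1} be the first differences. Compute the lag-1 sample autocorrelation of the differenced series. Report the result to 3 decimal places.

First differences Δx: 11.9, -11.2, 13.6, -13.9, 3.2, 12.1, -17.0
Mean of differences = -0.1857
Numerator Σ(Δx_t−Δx̄)(Δx_{t+1}−Δx̄) = -685.4288
Denominator Σ(Δx_t−Δx̄)² = 1090.6286
r_1(Δx) = -685.4288 / 1090.6286 = -0.628

-0.628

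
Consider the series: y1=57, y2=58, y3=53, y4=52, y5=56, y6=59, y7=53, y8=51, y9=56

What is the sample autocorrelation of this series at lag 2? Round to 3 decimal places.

-0.734

Mean ȳ = (57 + 58 + 53 + 52 + 56 + 59 + 53 + 51 + 56)/9 = 55.0000
Σ(y_t−ȳ)(y_{t+2}−ȳ) = (-4.0000) + (-9.0000) + (-2.0000) + (-12.0000) + (-2.0000) + (-16.0000) + (-2.0000) = -47.0000
Denominator Σ(y_t−ȳ)² = 64.0000
r_2 = -47.0000 / 64.0000 = -0.734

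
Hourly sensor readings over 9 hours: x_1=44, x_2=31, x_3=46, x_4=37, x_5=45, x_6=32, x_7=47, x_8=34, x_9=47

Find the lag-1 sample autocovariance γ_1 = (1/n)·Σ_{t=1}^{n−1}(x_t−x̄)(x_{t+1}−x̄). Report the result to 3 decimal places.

-33.383

Mean x̄ = (44 + 31 + 46 + 37 + 45 + 32 + 47 + 34 + 47)/9 = 40.3333
Σ_{t=1}^{8}(x_t−x̄)(x_{t+1}−x̄) = -300.4444
γ_1 = -300.4444 / 9 = -33.383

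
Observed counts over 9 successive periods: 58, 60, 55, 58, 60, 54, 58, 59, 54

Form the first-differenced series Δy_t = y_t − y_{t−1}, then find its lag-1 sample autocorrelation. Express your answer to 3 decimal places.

-0.481

First differences Δy: 2, -5, 3, 2, -6, 4, 1, -5
Mean of differences = -0.5000
Numerator Σ(Δy_t−Δȳ)(Δy_{t+1}−Δȳ) = -56.7500
Denominator Σ(Δy_t−Δȳ)² = 118.0000
r_1(Δy) = -56.7500 / 118.0000 = -0.481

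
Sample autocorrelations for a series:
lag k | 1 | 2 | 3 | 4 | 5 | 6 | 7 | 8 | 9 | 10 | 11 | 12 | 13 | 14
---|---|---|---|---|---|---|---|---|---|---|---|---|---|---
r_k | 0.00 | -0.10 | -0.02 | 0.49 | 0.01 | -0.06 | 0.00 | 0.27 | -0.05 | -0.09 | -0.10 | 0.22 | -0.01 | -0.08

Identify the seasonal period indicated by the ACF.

4

The largest autocorrelation is r_4 = 0.49, with weaker echoes at lags 8 (0.27) and 12 (0.22); the remaining lags stay at or below 0.01.
The dominant spike at lag 4 indicates a seasonal period of 4.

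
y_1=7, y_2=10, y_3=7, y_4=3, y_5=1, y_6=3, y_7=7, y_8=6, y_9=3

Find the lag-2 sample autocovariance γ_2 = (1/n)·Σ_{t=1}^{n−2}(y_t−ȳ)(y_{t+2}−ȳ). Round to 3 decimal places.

Mean ȳ = (7 + 10 + 7 + 3 + 1 + 3 + 7 + 6 + 3)/9 = 5.2222
Σ_{t=1}^{7}(y_t−ȳ)(y_{t+2}−ȳ) = -23.2099
γ_2 = -23.2099 / 9 = -2.579

-2.579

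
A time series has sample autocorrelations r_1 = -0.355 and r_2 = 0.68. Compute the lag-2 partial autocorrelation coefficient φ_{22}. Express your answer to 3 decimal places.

φ_{22} = (r_2 − r_1²) / (1 − r_1²)
r_1² = (-0.355)² = 0.126025
Numerator = 0.68 − 0.1260 = 0.5540; denominator = 1 − 0.1260 = 0.8740
φ_{22} = 0.5540 / 0.8740 = 0.634

0.634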